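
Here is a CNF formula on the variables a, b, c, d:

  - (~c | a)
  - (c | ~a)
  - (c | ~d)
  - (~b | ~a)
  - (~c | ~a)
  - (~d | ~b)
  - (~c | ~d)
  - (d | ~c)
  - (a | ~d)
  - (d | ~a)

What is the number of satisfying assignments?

The models are:
  a=F b=F c=F d=F
  a=F b=T c=F d=F
That's 2 in total.

2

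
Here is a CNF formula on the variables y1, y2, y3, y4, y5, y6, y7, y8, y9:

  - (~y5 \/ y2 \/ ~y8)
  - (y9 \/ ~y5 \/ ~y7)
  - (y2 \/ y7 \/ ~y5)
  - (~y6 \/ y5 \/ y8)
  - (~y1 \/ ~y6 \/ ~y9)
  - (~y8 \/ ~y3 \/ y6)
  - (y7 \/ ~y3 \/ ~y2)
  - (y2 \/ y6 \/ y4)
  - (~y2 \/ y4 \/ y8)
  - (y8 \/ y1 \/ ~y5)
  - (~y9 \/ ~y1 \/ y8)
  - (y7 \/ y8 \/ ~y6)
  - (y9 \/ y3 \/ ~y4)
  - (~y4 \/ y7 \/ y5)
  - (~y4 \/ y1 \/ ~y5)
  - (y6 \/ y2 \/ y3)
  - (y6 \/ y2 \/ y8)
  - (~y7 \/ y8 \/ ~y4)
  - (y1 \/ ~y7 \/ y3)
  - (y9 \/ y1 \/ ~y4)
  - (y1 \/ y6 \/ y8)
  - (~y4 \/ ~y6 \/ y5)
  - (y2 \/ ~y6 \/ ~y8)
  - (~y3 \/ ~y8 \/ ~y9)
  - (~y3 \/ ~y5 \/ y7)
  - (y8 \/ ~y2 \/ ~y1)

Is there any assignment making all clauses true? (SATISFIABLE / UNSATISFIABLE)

Branch on y1: take y1 = True.
The remaining clauses are satisfied by y2 = True, y3 = False, y4 = False, y5 = False, y6 = True, y7 = True, y8 = True, y9 = False.
So y1=T, y2=T, y3=F, y4=F, y5=F, y6=T, y7=T, y8=T, y9=F is a satisfying assignment.

SATISFIABLE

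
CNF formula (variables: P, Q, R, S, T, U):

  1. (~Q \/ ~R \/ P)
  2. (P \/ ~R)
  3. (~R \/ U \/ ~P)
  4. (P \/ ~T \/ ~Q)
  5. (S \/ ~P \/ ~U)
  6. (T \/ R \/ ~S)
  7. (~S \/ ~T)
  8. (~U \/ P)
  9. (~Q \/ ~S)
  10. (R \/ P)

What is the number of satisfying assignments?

5

Satisfying assignments:
  P=1 Q=0 R=0 S=0 T=0 U=0
  P=1 Q=0 R=0 S=0 T=1 U=0
  P=1 Q=0 R=1 S=1 T=0 U=1
  P=1 Q=1 R=0 S=0 T=0 U=0
  P=1 Q=1 R=0 S=0 T=1 U=0
Count: 5.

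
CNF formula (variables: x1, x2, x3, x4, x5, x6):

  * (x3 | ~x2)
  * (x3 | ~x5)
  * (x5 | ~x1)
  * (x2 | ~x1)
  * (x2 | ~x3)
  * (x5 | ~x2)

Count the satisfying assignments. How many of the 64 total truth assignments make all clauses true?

12

Split on x2, then x3.
  x2=1, x3=1: forces x5=1; x1, x4, x6 free → 2^3 = 8.
  x2=1, x3=0: a clause becomes empty — 0.
  x2=0, x3=1: a clause becomes empty — 0.
  x2=0, x3=0: remaining (x1,x4,x5,x6) ∈ {(0,0,0,0); (0,0,0,1); (0,1,0,0); (0,1,0,1)} — 4.
Total: 8 + 0 + 0 + 4 = 12.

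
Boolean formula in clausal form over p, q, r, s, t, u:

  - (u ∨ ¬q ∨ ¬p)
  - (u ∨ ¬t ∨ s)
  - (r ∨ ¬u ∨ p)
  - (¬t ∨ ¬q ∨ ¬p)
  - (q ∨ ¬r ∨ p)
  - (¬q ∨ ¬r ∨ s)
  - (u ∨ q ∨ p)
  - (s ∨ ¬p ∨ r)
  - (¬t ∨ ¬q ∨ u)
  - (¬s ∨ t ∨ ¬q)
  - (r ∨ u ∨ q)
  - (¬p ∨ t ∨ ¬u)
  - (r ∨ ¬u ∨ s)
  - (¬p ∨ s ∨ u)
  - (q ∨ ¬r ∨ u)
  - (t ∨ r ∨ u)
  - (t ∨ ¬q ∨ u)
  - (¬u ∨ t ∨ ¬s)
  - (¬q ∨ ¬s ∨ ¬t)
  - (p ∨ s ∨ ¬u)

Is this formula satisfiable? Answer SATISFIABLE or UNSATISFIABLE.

SATISFIABLE

Branch on p: take p = True.
Set q = False and propagate.
The remaining clauses are satisfied by r = True, s = True, t = True, u = True.
So p = T  q = F  r = T  s = T  t = T  u = T is a satisfying assignment.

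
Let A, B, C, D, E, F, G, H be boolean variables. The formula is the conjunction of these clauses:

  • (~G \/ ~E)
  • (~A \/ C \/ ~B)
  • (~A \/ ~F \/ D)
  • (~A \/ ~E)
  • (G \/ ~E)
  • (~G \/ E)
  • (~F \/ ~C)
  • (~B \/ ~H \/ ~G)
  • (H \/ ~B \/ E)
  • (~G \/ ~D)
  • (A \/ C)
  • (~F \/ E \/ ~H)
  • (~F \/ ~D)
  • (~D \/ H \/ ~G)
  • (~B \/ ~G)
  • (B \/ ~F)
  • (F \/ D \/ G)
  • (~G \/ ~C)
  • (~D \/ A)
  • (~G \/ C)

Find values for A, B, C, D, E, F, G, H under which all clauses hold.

Branch on A: take A = True.
  then E is forced to False.
  then G is forced to False.
The remaining clauses are satisfied by B = False, C = True, D = True, F = False, H = False.
Every clause has at least one true literal under this assignment.

A = True, B = False, C = True, D = True, E = False, F = False, G = False, H = False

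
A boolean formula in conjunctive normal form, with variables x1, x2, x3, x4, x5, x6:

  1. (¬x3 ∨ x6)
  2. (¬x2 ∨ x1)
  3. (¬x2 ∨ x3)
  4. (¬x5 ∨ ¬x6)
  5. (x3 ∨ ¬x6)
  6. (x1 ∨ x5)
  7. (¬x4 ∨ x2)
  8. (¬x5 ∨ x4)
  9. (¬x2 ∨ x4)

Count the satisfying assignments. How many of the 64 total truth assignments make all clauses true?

3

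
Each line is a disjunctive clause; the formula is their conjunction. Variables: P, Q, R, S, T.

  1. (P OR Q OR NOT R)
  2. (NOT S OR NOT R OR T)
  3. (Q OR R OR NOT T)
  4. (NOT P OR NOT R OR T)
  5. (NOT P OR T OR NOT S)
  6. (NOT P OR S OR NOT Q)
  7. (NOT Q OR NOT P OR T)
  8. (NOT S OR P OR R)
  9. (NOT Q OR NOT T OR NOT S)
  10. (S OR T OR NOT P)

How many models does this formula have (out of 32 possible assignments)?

7

The models are:
  P=F Q=F R=F S=F T=F
  P=F Q=T R=F S=F T=F
  P=F Q=T R=F S=F T=T
  P=F Q=T R=T S=F T=F
  P=F Q=T R=T S=F T=T
  P=T Q=F R=T S=F T=T
  P=T Q=F R=T S=T T=T
Count: 7.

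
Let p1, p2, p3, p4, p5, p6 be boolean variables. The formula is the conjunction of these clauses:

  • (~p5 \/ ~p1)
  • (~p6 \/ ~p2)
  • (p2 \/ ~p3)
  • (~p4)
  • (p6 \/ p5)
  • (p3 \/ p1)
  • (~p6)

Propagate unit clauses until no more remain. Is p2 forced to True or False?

True

(~p4) is a unit clause: p4 = False.
(~p6) stands alone — p6 = False.
In (p5 \/ p6), p6 is now false; p5 must hold, so p5 = True.
(~p1 \/ ~p5): since p5 = True, the clause reduces to (~p1). p1 = False.
(p3 \/ p1): since p1 = False, the clause reduces to (p3). p3 = True.
In (~p3 \/ p2), ~p3 is now false; p2 must hold, so p2 = True.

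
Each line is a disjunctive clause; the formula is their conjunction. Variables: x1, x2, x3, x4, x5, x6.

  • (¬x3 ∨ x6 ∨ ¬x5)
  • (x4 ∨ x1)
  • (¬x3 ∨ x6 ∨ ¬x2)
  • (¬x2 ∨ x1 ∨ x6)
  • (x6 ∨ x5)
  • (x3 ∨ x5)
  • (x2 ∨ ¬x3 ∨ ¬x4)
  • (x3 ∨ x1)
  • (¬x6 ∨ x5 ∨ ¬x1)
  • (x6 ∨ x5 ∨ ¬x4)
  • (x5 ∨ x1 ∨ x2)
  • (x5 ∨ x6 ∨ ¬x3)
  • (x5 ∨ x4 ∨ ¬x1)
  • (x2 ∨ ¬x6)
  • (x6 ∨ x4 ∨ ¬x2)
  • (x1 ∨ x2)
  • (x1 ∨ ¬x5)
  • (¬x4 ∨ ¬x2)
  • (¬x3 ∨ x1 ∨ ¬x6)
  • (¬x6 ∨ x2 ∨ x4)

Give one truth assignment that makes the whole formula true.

x1=1  x2=0  x3=0  x4=0  x5=1  x6=0

Check each clause:
  1. (x6 ∨ ¬x3 ∨ ¬x5) — ¬x3 is true.
  2. (x4 ∨ x1) — x1 is true.
  3. (¬x2 ∨ ¬x3 ∨ x6) — ¬x3 is true.
  4. (¬x2 ∨ x1 ∨ x6) — x1 is true.
  5. (x5 ∨ x6) — x5 is true.
  6. (x3 ∨ x5) — x5 is true.
  7. (¬x3 ∨ ¬x4 ∨ x2) — ¬x4 is true.
  8. (x1 ∨ x3) — x1 is true.
  9. (x5 ∨ ¬x6 ∨ ¬x1) — ¬x6 is true.
  10. (x5 ∨ x6 ∨ ¬x4) — ¬x4 is true.
  11. (x1 ∨ x2 ∨ x5) — x1 is true.
  12. (x5 ∨ ¬x3 ∨ x6) — ¬x3 is true.
  13. (x5 ∨ ¬x1 ∨ x4) — x5 is true.
  14. (x2 ∨ ¬x6) — ¬x6 is true.
  15. (x6 ∨ ¬x2 ∨ x4) — ¬x2 is true.
  16. (x2 ∨ x1) — x1 is true.
  17. (x1 ∨ ¬x5) — x1 is true.
  18. (¬x4 ∨ ¬x2) — ¬x4 is true.
  19. (¬x6 ∨ ¬x3 ∨ x1) — x1 is true.
  20. (¬x6 ∨ x2 ∨ x4) — ¬x6 is true.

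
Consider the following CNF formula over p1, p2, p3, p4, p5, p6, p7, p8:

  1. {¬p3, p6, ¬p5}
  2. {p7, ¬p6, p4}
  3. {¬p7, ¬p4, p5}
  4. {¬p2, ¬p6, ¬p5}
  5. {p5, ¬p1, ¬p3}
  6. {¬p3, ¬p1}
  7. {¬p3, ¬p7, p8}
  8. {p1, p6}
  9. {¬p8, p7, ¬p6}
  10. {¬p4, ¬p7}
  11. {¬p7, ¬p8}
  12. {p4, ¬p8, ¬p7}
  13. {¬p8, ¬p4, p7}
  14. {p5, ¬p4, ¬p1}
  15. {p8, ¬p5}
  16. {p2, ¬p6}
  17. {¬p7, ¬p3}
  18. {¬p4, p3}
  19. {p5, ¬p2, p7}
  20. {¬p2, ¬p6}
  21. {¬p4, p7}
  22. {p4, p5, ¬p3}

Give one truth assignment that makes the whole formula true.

p1 = True, p2 = False, p3 = False, p4 = False, p5 = True, p6 = False, p7 = False, p8 = True

Check each clause:
  1. {¬p3, p6, ¬p5} — ¬p3 is true.
  2. {p4, p7, ¬p6} — ¬p6 is true.
  3. {p5, ¬p4, ¬p7} — ¬p7 is true.
  4. {¬p5, ¬p2, ¬p6} — ¬p6 is true.
  5. {¬p1, ¬p3, p5} — p5 is true.
  6. {¬p1, ¬p3} — ¬p3 is true.
  7. {p8, ¬p7, ¬p3} — p8 is true.
  8. {p1, p6} — p1 is true.
  9. {p7, ¬p8, ¬p6} — ¬p6 is true.
  10. {¬p7, ¬p4} — ¬p7 is true.
  11. {¬p8, ¬p7} — ¬p7 is true.
  12. {¬p8, p4, ¬p7} — ¬p7 is true.
  13. {¬p8, ¬p4, p7} — ¬p4 is true.
  14. {p5, ¬p1, ¬p4} — ¬p4 is true.
  15. {¬p5, p8} — p8 is true.
  16. {p2, ¬p6} — ¬p6 is true.
  17. {¬p7, ¬p3} — ¬p7 is true.
  18. {¬p4, p3} — ¬p4 is true.
  19. {¬p2, p7, p5} — p5 is true.
  20. {¬p2, ¬p6} — ¬p6 is true.
  21. {p7, ¬p4} — ¬p4 is true.
  22. {¬p3, p4, p5} — ¬p3 is true.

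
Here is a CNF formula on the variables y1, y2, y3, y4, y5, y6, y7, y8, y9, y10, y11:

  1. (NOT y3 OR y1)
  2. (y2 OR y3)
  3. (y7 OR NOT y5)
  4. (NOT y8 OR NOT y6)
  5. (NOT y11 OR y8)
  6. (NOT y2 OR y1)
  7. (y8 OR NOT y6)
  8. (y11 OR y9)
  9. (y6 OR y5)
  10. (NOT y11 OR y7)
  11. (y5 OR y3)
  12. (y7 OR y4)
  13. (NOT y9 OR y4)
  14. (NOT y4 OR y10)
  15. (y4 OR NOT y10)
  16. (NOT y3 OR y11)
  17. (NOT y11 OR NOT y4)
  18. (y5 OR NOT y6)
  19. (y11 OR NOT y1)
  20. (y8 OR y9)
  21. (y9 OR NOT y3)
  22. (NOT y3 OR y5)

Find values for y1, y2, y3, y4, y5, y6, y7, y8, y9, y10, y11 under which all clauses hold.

y1=True, y2=True, y3=False, y4=False, y5=True, y6=False, y7=True, y8=True, y9=False, y10=False, y11=True

y7 occurs only positively in the remaining clauses — set y7 = True.
Try y1 = True.
  then y11 is forced to True.
  then y8 is forced to True.
  then y6 is forced to False.
  then y5 is forced to True.
  then y4 is forced to False.
  then y9 is forced to False.
  then y10 is forced to False.
  then y3 is forced to False.
  then y2 is forced to True.
Every clause has at least one true literal under this assignment.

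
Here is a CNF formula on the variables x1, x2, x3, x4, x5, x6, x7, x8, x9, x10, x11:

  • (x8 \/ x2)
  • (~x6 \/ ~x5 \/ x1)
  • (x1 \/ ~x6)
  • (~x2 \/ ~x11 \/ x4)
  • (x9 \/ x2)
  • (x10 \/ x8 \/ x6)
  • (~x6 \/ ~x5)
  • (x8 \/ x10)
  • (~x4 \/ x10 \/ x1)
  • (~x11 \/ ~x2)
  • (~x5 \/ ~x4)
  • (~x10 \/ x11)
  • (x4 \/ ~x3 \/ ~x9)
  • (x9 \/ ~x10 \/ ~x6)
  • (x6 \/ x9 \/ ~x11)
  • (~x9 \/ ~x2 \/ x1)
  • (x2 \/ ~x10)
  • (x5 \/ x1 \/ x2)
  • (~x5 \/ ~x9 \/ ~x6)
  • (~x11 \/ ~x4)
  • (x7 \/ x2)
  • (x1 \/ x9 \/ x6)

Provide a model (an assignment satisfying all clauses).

Pure literal: x1 appears only positively; assign x1 = True.
x3 occurs only negated in the remaining clauses — set x3 = False.
Branch on x2: take x2 = True.
  then x11 is forced to False.
  then x10 is forced to False.
  then x8 is forced to True.
For the remaining variables, x4 = False, x5 = True, x6 = False, x7 = True, x9 = False works.

x1=T, x2=T, x3=F, x4=F, x5=T, x6=F, x7=T, x8=T, x9=F, x10=F, x11=F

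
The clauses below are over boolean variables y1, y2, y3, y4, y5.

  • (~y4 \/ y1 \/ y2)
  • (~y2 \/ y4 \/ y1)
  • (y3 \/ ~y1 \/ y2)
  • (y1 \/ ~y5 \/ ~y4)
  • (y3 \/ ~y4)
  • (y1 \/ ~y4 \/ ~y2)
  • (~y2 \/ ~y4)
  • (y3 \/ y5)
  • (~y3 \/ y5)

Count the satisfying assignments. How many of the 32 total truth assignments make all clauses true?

6

Satisfying assignments:
  y1=F y2=F y3=F y4=F y5=T
  y1=F y2=F y3=T y4=F y5=T
  y1=T y2=F y3=T y4=F y5=T
  y1=T y2=F y3=T y4=T y5=T
  y1=T y2=T y3=F y4=F y5=T
  y1=T y2=T y3=T y4=F y5=T
Count: 6.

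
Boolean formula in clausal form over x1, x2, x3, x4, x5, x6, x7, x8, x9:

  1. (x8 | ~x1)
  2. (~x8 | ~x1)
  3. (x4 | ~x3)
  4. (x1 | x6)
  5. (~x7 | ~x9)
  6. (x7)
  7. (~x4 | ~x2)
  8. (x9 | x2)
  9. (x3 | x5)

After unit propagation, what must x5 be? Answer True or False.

True

Unit clause (x7) sets x7 = True.
(~x7 | ~x9) with x7 = True leaves only ~x9, so x9 = False.
In (x2 | x9), x9 is now false; x2 must hold, so x2 = True.
(~x4 | ~x2): since x2 = True, the clause reduces to (~x4). x4 = False.
(~x3 | x4): since x4 = False, the clause reduces to (~x3). x3 = False.
(x5 | x3) with x3 = False leaves only x5, so x5 = True.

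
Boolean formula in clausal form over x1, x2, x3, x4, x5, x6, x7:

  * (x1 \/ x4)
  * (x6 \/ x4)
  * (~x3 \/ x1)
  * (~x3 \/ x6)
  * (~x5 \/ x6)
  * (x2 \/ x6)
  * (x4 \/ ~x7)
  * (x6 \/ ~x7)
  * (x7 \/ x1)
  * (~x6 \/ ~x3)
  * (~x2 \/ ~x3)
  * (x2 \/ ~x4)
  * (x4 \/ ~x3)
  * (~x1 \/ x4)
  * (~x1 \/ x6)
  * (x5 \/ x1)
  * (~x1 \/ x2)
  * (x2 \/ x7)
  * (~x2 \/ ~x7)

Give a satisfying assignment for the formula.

x1 = T, x2 = T, x3 = F, x4 = T, x5 = F, x6 = T, x7 = F

Pure literal: x3 appears only negated; assign x3 = False.
Try x1 = True.
  then x4 is forced to True.
  then x2 is forced to True.
  then x6 is forced to True.
  then x7 is forced to False.
x5 is now unconstrained; take x5 = False.
Every clause has at least one true literal under this assignment.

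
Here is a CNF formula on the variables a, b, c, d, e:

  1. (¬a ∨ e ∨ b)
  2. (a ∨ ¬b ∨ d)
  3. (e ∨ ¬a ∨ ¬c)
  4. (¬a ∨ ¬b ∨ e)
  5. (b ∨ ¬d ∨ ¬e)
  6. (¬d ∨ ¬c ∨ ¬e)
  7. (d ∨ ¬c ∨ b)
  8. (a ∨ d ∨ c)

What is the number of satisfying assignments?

9

Case analysis on a and b:
  a=1, b=1: remaining (c,d,e) ∈ {(0,0,1); (0,1,1); (1,0,1)} — 3.
  a=1, b=0: remaining (c,d,e) ∈ {(0,0,1)} — 1.
  a=0, b=1: remaining (c,d,e) ∈ {(0,1,0); (0,1,1); (1,1,0)} — 3.
  a=0, b=0: remaining (c,d,e) ∈ {(0,1,0); (1,1,0)} — 2.
Total: 3 + 1 + 3 + 2 = 9.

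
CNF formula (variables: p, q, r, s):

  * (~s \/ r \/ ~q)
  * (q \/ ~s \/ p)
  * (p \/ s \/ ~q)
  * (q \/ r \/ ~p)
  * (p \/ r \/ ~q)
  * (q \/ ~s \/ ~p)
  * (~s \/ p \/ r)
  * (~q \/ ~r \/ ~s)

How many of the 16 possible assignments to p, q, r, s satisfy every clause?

5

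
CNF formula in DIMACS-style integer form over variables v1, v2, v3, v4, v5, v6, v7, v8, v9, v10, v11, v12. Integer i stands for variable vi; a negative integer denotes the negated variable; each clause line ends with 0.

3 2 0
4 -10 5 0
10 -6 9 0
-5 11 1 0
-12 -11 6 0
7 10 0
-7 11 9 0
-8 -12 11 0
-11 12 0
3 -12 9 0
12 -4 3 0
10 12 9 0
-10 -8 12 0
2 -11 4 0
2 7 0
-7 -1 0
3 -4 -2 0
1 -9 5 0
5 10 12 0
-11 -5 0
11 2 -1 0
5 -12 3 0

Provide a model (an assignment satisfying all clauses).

Pure literal: v3 appears only positively; assign v3 = True.
v8 occurs only negated in the remaining clauses — set v8 = False.
Try v1 = True.
  then v7 is forced to False.
  then v10 is forced to True.
  then v2 is forced to True.
For the remaining variables, v4 = False, v5 = True, v6 = True, v9 = False, v11 = False, v12 = False works.
Check each clause:
  1. (v2 || v3) — v2 is true.
  2. (v4 || v5 || !v10) — v5 is true.
  3. (!v6 || v9 || v10) — v10 is true.
  4. (!v5 || v1 || v11) — v1 is true.
  5. (v6 || !v11 || !v12) — !v12 is true.
  6. (v10 || v7) — v10 is true.
  7. (v9 || !v7 || v11) — !v7 is true.
  8. (!v8 || v11 || !v12) — !v8 is true.
  9. (v12 || !v11) — !v11 is true.
  10. (v3 || !v12 || v9) — v3 is true.
  11. (v3 || v12 || !v4) — v3 is true.
  12. (v10 || v9 || v12) — v10 is true.
  13. (!v10 || !v8 || v12) — !v8 is true.
  14. (v4 || !v11 || v2) — v2 is true.
  15. (v2 || v7) — v2 is true.
  16. (!v1 || !v7) — !v7 is true.
  17. (v3 || !v2 || !v4) — v3 is true.
  18. (v1 || !v9 || v5) — v1 is true.
  19. (v12 || v5 || v10) — v10 is true.
  20. (!v11 || !v5) — !v11 is true.
  21. (!v1 || v11 || v2) — v2 is true.
  22. (!v12 || v5 || v3) — v3 is true.

v1 = 1, v2 = 1, v3 = 1, v4 = 0, v5 = 1, v6 = 1, v7 = 0, v8 = 0, v9 = 0, v10 = 1, v11 = 0, v12 = 0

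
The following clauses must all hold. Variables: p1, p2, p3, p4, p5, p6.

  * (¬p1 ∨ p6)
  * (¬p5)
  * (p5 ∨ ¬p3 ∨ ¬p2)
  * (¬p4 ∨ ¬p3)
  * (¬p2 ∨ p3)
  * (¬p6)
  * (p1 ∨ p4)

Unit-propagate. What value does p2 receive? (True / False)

False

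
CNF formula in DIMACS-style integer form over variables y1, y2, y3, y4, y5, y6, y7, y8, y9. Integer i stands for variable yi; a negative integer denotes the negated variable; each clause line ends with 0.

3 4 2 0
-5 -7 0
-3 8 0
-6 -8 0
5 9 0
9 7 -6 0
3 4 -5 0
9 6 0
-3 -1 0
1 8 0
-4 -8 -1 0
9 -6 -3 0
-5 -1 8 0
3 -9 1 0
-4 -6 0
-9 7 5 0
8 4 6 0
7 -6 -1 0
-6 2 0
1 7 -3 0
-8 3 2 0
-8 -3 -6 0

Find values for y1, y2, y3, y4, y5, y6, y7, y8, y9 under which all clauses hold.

y1 = 0, y2 = 1, y3 = 1, y4 = 0, y5 = 0, y6 = 0, y7 = 1, y8 = 1, y9 = 1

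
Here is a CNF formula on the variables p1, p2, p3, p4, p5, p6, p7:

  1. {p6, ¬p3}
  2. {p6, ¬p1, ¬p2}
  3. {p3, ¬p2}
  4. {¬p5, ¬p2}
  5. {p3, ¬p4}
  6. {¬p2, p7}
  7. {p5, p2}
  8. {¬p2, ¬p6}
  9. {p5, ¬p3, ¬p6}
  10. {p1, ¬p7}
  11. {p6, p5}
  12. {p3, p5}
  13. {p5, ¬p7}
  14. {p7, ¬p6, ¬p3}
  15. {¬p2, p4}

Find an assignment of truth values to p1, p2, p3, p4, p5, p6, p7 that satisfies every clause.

p1=False, p2=False, p3=False, p4=False, p5=True, p6=False, p7=False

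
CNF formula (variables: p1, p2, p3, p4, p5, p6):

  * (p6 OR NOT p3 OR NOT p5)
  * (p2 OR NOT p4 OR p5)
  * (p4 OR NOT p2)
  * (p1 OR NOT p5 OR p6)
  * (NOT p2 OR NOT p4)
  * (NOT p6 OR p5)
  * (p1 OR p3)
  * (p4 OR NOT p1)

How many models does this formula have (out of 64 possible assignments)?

6

The models are:
  p1=F p2=F p3=T p4=F p5=F p6=F
  p1=F p2=F p3=T p4=F p5=T p6=T
  p1=F p2=F p3=T p4=T p5=T p6=T
  p1=T p2=F p3=F p4=T p5=T p6=F
  p1=T p2=F p3=F p4=T p5=T p6=T
  p1=T p2=F p3=T p4=T p5=T p6=T
Count: 6.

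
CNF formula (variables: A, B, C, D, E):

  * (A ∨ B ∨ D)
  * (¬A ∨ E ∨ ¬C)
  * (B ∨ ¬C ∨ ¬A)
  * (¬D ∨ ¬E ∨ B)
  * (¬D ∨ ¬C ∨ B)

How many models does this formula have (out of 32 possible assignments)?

Split on B, then A.
  B=1, A=1: D free; 3 ways for (C,E) × 2^1 = 6.
  B=1, A=0: C, D, E free → 2^3 = 8.
  B=0, A=1: remaining (C,D,E) ∈ {(0,0,0); (0,0,1); (0,1,0)} — 3.
  B=0, A=0: remaining (C,D,E) ∈ {(0,1,0)} — 1.
Total: 6 + 8 + 3 + 1 = 18.

18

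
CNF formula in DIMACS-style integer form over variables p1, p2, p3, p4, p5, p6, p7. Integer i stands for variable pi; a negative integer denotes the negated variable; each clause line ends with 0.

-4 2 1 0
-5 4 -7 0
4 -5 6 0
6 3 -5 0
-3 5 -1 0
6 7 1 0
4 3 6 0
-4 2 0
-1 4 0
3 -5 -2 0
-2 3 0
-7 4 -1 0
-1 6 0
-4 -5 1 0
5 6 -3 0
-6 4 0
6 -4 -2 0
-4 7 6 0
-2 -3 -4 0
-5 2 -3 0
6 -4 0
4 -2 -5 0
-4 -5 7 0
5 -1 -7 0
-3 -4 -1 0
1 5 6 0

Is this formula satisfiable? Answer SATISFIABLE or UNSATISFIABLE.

UNSATISFIABLE

p4 = True:
  propagation gives p2=True, p3=True; an empty clause results — contradiction.
p4 = False:
  propagation gives p1=False, p6=False, p5=False; an empty clause results — contradiction.
Every branch closes, so no satisfying assignment exists.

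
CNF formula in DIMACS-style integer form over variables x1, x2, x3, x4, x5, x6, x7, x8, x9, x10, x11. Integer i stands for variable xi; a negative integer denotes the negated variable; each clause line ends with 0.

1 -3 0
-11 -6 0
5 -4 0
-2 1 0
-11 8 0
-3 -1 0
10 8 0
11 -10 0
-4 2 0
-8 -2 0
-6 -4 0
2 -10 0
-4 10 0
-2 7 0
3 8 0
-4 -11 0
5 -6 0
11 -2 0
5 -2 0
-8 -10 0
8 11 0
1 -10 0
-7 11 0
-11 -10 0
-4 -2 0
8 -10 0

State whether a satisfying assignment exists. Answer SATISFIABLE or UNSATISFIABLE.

SATISFIABLE

Pure literal: x4 appears only negated; assign x4 = False.
Pure literal: x5 appears only positively; assign x5 = True.
Branch on x1: take x1 = True.
  then x3 is forced to False.
  then x8 is forced to True.
  then x2 is forced to False.
  then x10 is forced to False.
Set x6 = False and propagate.
Try x7 = False.
x9, x11 are now unconstrained; take x9 = True, x11 = False.
So x1 = True, x2 = False, x3 = False, x4 = False, x5 = True, x6 = False, x7 = False, x8 = True, x9 = True, x10 = False, x11 = False is a satisfying assignment.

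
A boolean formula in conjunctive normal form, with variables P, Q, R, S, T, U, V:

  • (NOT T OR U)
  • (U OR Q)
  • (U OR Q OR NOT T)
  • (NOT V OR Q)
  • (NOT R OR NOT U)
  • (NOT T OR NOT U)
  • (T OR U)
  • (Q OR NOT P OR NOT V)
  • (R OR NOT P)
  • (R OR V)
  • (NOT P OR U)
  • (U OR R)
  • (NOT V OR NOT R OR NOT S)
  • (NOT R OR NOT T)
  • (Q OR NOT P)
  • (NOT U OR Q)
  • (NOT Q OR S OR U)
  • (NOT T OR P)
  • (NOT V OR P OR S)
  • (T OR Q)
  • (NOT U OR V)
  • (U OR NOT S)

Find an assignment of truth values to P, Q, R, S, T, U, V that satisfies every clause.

P=F  Q=T  R=F  S=T  T=F  U=T  V=T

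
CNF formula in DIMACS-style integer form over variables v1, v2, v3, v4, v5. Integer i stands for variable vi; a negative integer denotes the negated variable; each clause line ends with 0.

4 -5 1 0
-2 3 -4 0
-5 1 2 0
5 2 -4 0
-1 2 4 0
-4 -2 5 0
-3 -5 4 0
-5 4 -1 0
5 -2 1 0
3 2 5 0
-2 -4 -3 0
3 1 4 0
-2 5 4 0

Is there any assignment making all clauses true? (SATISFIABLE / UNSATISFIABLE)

SATISFIABLE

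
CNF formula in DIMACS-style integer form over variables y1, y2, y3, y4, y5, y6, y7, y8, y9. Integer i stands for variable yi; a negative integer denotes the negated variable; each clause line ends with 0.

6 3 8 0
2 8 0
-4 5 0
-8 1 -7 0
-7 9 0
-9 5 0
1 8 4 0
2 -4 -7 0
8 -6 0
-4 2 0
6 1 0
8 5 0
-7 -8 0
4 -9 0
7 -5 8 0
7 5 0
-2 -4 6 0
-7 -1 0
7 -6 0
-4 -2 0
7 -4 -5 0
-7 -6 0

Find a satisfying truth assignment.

Set y1 = True and propagate.
  then y7 is forced to False.
  then y5 is forced to True.
  then y8 is forced to True.
  then y6 is forced to False.
  then y4 is forced to False.
  then y9 is forced to False.
y2, y3 are now unconstrained; take y2 = False, y3 = False.

y1 = 1, y2 = 0, y3 = 0, y4 = 0, y5 = 1, y6 = 0, y7 = 0, y8 = 1, y9 = 0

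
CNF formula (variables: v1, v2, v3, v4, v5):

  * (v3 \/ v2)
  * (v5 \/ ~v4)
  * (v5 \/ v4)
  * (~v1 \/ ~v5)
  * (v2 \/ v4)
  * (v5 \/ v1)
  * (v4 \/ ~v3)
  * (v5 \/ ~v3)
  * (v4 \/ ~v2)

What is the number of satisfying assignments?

3

Satisfying assignments:
  v1=F v2=F v3=T v4=T v5=T
  v1=F v2=T v3=F v4=T v5=T
  v1=F v2=T v3=T v4=T v5=T
That's 3 in total.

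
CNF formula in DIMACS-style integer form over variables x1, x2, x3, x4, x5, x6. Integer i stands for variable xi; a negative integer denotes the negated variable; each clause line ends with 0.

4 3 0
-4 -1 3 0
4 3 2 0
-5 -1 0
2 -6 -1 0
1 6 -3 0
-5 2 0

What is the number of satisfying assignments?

Case analysis on x1 and x3:
  x1=1, x3=1: x4 free; 3 ways for (x2,x5,x6) × 2^1 = 6.
  x1=1, x3=0: a clause becomes empty — 0.
  x1=0, x3=1: x4 free; 3 ways for (x2,x5,x6) × 2^1 = 6.
  x1=0, x3=0: x6 free; 3 ways for (x2,x4,x5) × 2^1 = 6.
Total: 6 + 0 + 6 + 6 = 18.

18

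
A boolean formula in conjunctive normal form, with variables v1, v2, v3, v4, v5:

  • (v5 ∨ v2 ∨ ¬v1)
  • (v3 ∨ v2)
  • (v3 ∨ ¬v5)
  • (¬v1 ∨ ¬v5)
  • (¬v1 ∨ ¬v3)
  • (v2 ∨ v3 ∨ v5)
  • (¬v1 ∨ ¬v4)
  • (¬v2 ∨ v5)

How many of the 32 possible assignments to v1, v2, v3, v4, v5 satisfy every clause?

6

Satisfying assignments:
  v1=0 v2=0 v3=1 v4=0 v5=0
  v1=0 v2=0 v3=1 v4=0 v5=1
  v1=0 v2=0 v3=1 v4=1 v5=0
  v1=0 v2=0 v3=1 v4=1 v5=1
  v1=0 v2=1 v3=1 v4=0 v5=1
  v1=0 v2=1 v3=1 v4=1 v5=1
That's 6 in total.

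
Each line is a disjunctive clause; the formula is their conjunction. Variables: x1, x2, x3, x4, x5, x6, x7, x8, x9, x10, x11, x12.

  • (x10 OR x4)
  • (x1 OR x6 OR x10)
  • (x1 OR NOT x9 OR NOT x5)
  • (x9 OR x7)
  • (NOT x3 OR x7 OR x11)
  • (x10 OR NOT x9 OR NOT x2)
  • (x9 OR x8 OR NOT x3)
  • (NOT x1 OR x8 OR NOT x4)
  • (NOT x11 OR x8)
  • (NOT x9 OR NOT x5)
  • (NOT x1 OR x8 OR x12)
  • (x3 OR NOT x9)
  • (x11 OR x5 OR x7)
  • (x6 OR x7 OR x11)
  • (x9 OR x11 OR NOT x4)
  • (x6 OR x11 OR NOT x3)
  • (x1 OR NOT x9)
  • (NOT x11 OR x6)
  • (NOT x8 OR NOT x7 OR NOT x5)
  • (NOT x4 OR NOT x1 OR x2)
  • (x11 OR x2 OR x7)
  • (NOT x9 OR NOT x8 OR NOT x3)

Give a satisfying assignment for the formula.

x1=T  x2=F  x3=F  x4=F  x5=T  x6=T  x7=T  x8=F  x9=F  x10=T  x11=F  x12=T

Pure literal: x6 appears only positively; assign x6 = True.
x10 occurs only positively in the remaining clauses — set x10 = True.
Set x1 = True and propagate.
For the remaining variables, x2 = False, x3 = False, x4 = False, x5 = True, x7 = True, x8 = False, x9 = False, x11 = False, x12 = True works.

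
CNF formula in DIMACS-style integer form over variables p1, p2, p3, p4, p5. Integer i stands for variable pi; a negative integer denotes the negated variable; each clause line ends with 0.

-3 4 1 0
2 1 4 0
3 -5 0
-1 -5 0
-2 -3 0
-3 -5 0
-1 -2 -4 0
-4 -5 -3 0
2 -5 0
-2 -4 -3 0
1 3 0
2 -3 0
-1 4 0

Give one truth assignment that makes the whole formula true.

p1 = 1, p2 = 0, p3 = 0, p4 = 1, p5 = 0

Check each clause:
  1. (p4 \/ ~p3 \/ p1) — p1 is true.
  2. (p2 \/ p4 \/ p1) — p1 is true.
  3. (p3 \/ ~p5) — ~p5 is true.
  4. (~p5 \/ ~p1) — ~p5 is true.
  5. (~p2 \/ ~p3) — ~p3 is true.
  6. (~p5 \/ ~p3) — ~p5 is true.
  7. (~p4 \/ ~p1 \/ ~p2) — ~p2 is true.
  8. (~p5 \/ ~p3 \/ ~p4) — ~p5 is true.
  9. (~p5 \/ p2) — ~p5 is true.
  10. (~p3 \/ ~p2 \/ ~p4) — ~p3 is true.
  11. (p3 \/ p1) — p1 is true.
  12. (p2 \/ ~p3) — ~p3 is true.
  13. (~p1 \/ p4) — p4 is true.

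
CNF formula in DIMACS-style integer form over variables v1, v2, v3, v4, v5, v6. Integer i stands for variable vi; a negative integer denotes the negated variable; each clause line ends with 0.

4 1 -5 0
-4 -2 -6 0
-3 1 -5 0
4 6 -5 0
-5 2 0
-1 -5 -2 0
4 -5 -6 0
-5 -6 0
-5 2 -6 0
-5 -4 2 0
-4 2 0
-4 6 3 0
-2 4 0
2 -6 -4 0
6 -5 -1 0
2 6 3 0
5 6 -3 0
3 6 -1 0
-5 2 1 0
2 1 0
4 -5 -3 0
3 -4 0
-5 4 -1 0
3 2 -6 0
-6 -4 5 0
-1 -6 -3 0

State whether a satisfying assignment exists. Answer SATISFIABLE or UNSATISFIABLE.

UNSATISFIABLE

v5 = True:
  propagation gives v2=True, v1=False, v4=True, v6=False; an empty clause results — contradiction.
v5 = False:
  v6 = True:
    propagation gives v4=False, v2=False, v1=True, v3=True; an empty clause results — contradiction.
  v6 = False:
    propagation gives v3=False, v4=False, v2=False; an empty clause results — contradiction.
Every branch closes, so no satisfying assignment exists.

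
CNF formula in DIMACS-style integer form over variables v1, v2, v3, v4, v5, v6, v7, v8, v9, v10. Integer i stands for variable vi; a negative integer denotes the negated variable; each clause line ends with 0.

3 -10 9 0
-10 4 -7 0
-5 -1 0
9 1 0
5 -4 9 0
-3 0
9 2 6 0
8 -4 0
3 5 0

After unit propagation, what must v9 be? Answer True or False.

Unit clause (~v3) sets v3 = False.
From (v5 \/ v3) and v3 = False: v5 = True.
In (~v1 \/ ~v5), ~v5 is now false; ~v1 must hold, so v1 = False.
From (v1 \/ v9) and v1 = False: v9 = True.

True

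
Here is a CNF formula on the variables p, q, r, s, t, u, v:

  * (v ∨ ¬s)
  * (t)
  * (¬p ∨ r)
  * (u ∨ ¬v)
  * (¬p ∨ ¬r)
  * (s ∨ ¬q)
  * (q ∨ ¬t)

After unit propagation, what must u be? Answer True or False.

True

Unit clause (t) sets t = True.
(¬t ∨ q): since t = True, the clause reduces to (q). q = True.
From (¬q ∨ s) and q = True: s = True.
In (¬s ∨ v), ¬s is now false; v must hold, so v = True.
(u ∨ ¬v) with v = True leaves only u, so u = True.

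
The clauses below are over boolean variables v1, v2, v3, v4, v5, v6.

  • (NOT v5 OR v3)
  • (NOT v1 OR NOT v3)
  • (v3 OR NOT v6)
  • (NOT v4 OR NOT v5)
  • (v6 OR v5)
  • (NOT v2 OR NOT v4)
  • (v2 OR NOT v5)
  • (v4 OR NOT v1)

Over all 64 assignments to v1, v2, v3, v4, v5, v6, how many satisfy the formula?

5

Satisfying assignments:
  v1=F v2=F v3=T v4=F v5=F v6=T
  v1=F v2=F v3=T v4=T v5=F v6=T
  v1=F v2=T v3=T v4=F v5=F v6=T
  v1=F v2=T v3=T v4=F v5=T v6=F
  v1=F v2=T v3=T v4=F v5=T v6=T
Count: 5.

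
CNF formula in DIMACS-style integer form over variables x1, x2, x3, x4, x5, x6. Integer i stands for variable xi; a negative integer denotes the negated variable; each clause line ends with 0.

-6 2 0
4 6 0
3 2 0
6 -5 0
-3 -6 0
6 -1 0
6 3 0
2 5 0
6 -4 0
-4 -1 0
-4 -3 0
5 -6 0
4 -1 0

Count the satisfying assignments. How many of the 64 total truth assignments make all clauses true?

Satisfying assignments:
  x1=0 x2=1 x3=0 x4=0 x5=1 x6=1
  x1=0 x2=1 x3=0 x4=1 x5=1 x6=1
Count: 2.

2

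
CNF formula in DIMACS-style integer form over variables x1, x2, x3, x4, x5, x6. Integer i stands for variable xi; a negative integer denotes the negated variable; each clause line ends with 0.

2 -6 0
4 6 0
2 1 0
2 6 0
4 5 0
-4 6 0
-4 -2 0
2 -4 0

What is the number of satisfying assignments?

Satisfying assignments:
  x1=0 x2=1 x3=0 x4=0 x5=1 x6=1
  x1=0 x2=1 x3=1 x4=0 x5=1 x6=1
  x1=1 x2=1 x3=0 x4=0 x5=1 x6=1
  x1=1 x2=1 x3=1 x4=0 x5=1 x6=1
That's 4 in total.

4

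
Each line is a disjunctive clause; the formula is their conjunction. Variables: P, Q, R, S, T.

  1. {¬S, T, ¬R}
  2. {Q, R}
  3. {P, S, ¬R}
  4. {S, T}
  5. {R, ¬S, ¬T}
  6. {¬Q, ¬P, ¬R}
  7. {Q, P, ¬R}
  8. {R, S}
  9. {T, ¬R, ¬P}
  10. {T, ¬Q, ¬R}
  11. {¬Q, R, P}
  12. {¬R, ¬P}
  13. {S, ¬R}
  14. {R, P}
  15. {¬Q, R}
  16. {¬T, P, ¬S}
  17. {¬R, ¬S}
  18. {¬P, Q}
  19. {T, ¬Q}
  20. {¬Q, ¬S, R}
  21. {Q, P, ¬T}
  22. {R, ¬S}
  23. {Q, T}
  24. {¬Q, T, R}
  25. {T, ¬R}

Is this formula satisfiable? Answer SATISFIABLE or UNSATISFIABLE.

R = True:
  propagation gives P=False, S=True; an empty clause results — contradiction.
R = False:
  propagation gives Q=True; an empty clause results — contradiction.
Every branch closes, so no satisfying assignment exists.

UNSATISFIABLE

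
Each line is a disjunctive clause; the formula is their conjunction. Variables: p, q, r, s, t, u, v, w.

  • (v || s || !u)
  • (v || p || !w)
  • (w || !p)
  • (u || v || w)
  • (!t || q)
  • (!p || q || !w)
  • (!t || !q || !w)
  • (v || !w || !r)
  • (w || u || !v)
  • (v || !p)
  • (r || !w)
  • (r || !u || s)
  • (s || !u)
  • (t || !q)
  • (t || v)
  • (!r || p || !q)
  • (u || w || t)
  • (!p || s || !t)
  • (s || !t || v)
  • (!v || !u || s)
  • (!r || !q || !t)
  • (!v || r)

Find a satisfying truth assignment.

Try p = False.
The remaining clauses are satisfied by q = False, r = True, s = False, t = False, u = False, v = True, w = True.

p=False, q=False, r=True, s=False, t=False, u=False, v=True, w=True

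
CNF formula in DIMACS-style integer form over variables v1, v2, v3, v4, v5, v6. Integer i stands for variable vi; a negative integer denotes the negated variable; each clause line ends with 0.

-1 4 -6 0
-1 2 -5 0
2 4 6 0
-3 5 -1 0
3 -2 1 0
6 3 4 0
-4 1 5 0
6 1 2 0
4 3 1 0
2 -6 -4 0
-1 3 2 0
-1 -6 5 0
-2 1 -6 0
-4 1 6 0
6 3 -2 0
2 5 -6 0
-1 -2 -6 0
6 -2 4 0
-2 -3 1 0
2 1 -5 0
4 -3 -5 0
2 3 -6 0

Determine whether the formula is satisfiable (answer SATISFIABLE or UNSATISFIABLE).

SATISFIABLE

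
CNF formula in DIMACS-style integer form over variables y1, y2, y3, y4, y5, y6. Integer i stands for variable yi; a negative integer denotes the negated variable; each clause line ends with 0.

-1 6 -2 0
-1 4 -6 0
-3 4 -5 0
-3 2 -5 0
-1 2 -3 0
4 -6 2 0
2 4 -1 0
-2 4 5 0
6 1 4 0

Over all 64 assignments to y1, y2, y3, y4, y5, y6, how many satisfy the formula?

23

Case analysis on y2 and y4:
  y2=T, y4=T: y3, y5 free; 3 ways for (y1,y6) × 2^2 = 12.
  y2=T, y4=F: remaining (y1,y3,y5,y6) ∈ {(F,F,T,T)} — 1.
  y2=F, y4=T: y6 free; 5 ways for (y1,y3,y5) × 2^1 = 10.
  y2=F, y4=F: a clause becomes empty — 0.
Total: 12 + 1 + 10 + 0 = 23.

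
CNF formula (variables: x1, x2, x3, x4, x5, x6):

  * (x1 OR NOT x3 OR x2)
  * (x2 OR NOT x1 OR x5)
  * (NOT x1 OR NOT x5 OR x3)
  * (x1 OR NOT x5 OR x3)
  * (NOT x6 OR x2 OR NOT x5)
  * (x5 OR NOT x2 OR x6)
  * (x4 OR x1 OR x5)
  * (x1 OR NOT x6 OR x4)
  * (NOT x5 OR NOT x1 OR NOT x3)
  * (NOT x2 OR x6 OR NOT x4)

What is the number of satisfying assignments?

10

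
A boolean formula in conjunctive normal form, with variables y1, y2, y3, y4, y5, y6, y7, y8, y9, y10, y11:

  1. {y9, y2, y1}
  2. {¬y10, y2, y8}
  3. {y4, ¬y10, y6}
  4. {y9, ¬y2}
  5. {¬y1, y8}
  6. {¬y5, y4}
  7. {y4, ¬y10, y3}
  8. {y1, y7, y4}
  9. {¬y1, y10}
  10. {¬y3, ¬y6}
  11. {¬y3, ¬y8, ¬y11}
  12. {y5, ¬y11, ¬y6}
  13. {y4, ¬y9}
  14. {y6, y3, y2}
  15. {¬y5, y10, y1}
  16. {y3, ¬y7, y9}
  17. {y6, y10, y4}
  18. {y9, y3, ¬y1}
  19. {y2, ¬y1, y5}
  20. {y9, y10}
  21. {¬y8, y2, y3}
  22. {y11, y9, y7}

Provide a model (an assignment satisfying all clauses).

y1=False, y2=True, y3=True, y4=True, y5=False, y6=False, y7=False, y8=True, y9=True, y10=False, y11=False

y4 occurs only positively in the remaining clauses — set y4 = True.
Branch on y1: take y1 = False.
Set y2 = True and propagate.
  then y9 is forced to True.
For the remaining variables, y3 = True, y5 = False, y6 = False, y7 = False, y8 = True, y10 = False, y11 = False works.
Every clause has at least one true literal under this assignment.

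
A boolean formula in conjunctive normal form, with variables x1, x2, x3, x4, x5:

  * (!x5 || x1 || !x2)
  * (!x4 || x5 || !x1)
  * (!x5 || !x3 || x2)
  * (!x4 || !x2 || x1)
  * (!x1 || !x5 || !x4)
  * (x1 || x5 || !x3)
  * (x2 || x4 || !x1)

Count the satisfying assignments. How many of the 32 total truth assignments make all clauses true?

9

Case analysis on x1 and x5:
  x1=1, x5=1: remaining (x2,x3,x4) ∈ {(1,0,0); (1,1,0)} — 2.
  x1=1, x5=0: remaining (x2,x3,x4) ∈ {(1,0,0); (1,1,0)} — 2.
  x1=0, x5=1: remaining (x2,x3,x4) ∈ {(0,0,0); (0,0,1)} — 2.
  x1=0, x5=0: remaining (x2,x3,x4) ∈ {(0,0,0); (0,0,1); (1,0,0)} — 3.
Total: 2 + 2 + 2 + 3 = 9.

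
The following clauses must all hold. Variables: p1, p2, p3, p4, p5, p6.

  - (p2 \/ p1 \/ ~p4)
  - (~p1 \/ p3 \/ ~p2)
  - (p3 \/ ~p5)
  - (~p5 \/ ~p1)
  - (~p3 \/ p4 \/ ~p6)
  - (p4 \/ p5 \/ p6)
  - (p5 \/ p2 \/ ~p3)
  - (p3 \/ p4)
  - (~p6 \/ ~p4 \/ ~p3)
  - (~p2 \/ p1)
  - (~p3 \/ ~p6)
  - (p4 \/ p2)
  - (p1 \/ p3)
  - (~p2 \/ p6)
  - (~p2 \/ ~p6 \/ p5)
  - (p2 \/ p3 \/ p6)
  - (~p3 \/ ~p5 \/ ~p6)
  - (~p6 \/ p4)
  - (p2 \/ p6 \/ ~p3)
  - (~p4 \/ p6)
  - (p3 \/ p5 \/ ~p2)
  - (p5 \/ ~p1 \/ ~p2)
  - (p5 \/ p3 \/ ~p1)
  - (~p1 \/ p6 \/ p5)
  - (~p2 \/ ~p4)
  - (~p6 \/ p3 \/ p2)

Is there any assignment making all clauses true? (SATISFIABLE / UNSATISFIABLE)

UNSATISFIABLE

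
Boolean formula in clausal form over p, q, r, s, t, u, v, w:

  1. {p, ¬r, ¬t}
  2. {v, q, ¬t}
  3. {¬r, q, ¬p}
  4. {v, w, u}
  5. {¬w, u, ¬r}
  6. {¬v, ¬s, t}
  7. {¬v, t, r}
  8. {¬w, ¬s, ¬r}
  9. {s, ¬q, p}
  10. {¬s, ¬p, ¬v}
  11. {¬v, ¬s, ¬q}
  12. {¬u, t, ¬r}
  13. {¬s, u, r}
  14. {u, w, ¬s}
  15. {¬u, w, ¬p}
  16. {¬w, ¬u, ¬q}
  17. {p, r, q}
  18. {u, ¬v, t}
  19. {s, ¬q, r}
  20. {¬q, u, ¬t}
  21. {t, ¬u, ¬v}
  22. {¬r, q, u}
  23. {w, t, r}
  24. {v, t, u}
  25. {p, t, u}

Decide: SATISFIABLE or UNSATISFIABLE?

SATISFIABLE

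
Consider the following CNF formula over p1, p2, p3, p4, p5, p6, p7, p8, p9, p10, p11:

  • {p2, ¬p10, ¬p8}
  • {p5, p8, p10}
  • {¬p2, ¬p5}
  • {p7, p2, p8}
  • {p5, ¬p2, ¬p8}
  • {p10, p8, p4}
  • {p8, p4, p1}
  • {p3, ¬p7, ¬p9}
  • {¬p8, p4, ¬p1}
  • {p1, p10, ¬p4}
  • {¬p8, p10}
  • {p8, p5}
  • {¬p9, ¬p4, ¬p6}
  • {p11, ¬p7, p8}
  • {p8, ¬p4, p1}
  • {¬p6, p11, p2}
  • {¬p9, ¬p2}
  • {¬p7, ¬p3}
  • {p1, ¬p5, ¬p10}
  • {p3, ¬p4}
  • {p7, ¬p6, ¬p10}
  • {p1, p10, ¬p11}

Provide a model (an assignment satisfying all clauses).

p6 occurs only negated in the remaining clauses — set p6 = False.
p9 occurs only negated in the remaining clauses — set p9 = False.
Set p1 = True and propagate.
Set p2 = False and propagate.
The remaining clauses are satisfied by p3 = False, p4 = False, p5 = True, p7 = True, p8 = False, p10 = True, p11 = True.
Every clause has at least one true literal under this assignment.

p1=T, p2=F, p3=F, p4=F, p5=T, p6=F, p7=T, p8=F, p9=F, p10=T, p11=T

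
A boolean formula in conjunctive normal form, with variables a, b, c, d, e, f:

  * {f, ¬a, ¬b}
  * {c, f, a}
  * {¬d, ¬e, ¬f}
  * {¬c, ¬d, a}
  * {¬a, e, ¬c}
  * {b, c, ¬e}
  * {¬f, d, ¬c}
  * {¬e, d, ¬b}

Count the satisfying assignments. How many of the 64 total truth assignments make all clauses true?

15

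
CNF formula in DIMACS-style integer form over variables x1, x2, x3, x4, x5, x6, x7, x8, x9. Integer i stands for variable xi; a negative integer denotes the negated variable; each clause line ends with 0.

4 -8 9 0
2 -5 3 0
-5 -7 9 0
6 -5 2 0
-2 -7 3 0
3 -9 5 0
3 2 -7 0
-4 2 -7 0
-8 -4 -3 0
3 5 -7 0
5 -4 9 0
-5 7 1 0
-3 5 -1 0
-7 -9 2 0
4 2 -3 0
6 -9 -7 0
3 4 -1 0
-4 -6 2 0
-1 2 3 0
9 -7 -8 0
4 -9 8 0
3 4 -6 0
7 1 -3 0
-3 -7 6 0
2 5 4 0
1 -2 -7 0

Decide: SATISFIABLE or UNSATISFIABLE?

SATISFIABLE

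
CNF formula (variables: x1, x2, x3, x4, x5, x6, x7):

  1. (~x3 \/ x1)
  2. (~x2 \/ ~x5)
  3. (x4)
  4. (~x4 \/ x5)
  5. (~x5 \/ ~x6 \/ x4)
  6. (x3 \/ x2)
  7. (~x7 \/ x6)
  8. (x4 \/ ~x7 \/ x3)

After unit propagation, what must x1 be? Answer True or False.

True

(x4) is a unit clause: x4 = True.
(~x4 \/ x5) with x4 = True leaves only x5, so x5 = True.
(~x5 \/ ~x2): since x5 = True, the clause reduces to (~x2). x2 = False.
(x2 \/ x3) with x2 = False leaves only x3, so x3 = True.
(x1 \/ ~x3) with x3 = True leaves only x1, so x1 = True.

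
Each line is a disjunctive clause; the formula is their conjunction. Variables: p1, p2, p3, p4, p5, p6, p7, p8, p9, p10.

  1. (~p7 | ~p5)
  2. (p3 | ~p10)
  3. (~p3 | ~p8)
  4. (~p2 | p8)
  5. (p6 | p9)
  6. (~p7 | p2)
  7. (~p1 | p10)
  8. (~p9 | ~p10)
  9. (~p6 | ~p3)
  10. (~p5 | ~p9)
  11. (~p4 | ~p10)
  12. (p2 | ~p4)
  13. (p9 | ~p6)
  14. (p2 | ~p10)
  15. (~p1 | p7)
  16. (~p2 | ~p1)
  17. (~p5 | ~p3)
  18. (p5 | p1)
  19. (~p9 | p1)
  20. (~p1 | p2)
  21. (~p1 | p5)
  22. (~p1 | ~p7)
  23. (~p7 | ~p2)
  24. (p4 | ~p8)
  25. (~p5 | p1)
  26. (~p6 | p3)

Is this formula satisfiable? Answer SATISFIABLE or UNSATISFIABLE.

p1 = True:
  propagation gives p10=True, p3=True, p8=False, p2=False; an empty clause results — contradiction.
p1 = False:
  propagation gives p5=True; an empty clause results — contradiction.
Every branch closes, so no satisfying assignment exists.

UNSATISFIABLE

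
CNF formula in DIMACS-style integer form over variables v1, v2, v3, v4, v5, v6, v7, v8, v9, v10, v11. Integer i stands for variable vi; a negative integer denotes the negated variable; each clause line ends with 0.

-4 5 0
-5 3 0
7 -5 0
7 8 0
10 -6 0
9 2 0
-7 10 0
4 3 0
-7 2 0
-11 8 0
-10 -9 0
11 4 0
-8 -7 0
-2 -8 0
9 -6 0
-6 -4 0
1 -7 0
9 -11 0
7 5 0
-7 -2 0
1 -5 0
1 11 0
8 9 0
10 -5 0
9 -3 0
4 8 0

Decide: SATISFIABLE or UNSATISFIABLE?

v7 = True:
  propagation gives v10=True, v2=True; an empty clause results — contradiction.
v7 = False:
  propagation gives v5=False; an empty clause results — contradiction.
Every branch closes, so no satisfying assignment exists.

UNSATISFIABLE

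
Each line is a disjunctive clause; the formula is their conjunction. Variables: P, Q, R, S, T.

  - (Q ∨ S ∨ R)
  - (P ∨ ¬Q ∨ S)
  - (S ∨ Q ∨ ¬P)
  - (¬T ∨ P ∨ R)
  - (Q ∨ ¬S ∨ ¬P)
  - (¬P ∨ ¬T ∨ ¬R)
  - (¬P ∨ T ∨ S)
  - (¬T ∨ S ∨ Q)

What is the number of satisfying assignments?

11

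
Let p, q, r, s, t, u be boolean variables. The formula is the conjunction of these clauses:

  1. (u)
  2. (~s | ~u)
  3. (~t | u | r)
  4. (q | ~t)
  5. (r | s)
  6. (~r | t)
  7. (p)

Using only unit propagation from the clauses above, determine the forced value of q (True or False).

(u) is a unit clause: u = True.
In (~s | ~u), ~u is now false; ~s must hold, so s = False.
From (r | s) and s = False: r = True.
In (t | ~r), ~r is now false; t must hold, so t = True.
(q | ~t) with t = True leaves only q, so q = True.

True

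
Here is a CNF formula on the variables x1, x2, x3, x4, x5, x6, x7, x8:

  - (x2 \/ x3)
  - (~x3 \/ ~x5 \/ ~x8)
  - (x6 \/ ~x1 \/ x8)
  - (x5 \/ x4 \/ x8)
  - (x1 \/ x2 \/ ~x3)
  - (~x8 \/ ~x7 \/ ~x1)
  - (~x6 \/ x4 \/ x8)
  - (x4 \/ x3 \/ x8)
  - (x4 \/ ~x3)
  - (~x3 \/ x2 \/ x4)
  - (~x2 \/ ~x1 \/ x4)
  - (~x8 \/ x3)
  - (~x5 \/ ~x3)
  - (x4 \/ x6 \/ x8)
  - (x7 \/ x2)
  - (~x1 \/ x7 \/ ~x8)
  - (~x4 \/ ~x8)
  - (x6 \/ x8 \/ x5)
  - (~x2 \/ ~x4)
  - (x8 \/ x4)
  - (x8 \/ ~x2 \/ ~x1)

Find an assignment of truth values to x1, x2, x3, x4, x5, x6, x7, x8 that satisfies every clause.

Branch on x1: take x1 = True.
Try x2 = False.
  then x3 is forced to True.
  then x4 is forced to True.
  then x5 is forced to False.
  then x7 is forced to True.
  then x8 is forced to False.
  then x6 is forced to True.
Every clause has at least one true literal under this assignment.

x1=True, x2=False, x3=True, x4=True, x5=False, x6=True, x7=True, x8=False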